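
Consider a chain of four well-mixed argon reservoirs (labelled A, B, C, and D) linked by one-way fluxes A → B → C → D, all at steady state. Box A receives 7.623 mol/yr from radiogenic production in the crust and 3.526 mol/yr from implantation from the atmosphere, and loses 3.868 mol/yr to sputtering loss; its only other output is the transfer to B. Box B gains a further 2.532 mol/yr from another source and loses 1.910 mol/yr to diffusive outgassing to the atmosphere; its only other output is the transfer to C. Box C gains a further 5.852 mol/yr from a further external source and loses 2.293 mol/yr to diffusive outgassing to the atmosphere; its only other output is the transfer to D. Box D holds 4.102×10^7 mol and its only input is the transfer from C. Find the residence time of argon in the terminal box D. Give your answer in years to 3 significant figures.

3.58×10^6 yr

Box A: F(A→B) = (7.623 + 3.526) − 3.868 = 7.2810 mol/yr.
Box B: F(B→C) = (7.2810 + 2.532) − 1.910 = 7.9030 mol/yr.
Box C: F(C→D) = (7.9030 + 5.852) − 2.293 = 11.462 mol/yr.
Box D throughput = its input = 11.462 mol/yr; τ = 4.102×10^7 / 11.462 = 3.579×10^6 yr.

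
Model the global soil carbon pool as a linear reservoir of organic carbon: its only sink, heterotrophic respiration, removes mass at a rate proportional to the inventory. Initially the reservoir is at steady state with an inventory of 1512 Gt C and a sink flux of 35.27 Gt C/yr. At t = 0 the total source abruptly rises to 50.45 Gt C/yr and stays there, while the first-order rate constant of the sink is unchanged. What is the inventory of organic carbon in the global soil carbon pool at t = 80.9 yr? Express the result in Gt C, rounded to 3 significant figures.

2060 Gt C

Residence time τ = M₀/F₀ = 42.87 yr. The eventual steady state is M_∞ = M₀·(F₁/F₀) = 1512 × 50.45/35.27 = 2162.8 Gt C.
The anomaly ΔM(t) = M(t) − M_∞ decays as ΔM₀·e^(−t/τ) with ΔM₀ = 1512 − 2162.8 = −650.8 Gt C.
At t = 80.9 yr, e^(−t/τ) = e^(−1.887) = 0.1515, so ΔM = −98.59 Gt C and M = 2162.8 − 98.59 = 2064.2 Gt C.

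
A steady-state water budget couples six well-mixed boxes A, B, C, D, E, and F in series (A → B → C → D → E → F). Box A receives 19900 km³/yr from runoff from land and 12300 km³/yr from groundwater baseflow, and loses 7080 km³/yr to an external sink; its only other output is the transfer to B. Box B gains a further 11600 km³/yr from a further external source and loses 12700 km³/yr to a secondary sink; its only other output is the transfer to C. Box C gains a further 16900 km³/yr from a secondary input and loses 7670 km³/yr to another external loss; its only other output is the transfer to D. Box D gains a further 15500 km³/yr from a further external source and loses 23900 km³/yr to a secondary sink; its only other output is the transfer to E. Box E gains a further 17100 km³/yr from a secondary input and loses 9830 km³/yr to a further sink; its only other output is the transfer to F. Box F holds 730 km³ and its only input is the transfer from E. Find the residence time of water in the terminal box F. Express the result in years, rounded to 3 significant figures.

Box A: F(A→B) = (19900 + 12300) − 7080 = 25120 km³/yr.
Box B: F(B→C) = (25120 + 11600) − 12700 = 24020 km³/yr.
Box C: F(C→D) = (24020 + 16900) − 7670 = 33250 km³/yr.
Box D: F(D→E) = (33250 + 15500) − 23900 = 24850 km³/yr.
Box E: F(E→F) = (24850 + 17100) − 9830 = 32120 km³/yr.
Box F throughput = its input = 32120 km³/yr; τ = 730 / 32120 = 0.02273 yr.

0.0227 yr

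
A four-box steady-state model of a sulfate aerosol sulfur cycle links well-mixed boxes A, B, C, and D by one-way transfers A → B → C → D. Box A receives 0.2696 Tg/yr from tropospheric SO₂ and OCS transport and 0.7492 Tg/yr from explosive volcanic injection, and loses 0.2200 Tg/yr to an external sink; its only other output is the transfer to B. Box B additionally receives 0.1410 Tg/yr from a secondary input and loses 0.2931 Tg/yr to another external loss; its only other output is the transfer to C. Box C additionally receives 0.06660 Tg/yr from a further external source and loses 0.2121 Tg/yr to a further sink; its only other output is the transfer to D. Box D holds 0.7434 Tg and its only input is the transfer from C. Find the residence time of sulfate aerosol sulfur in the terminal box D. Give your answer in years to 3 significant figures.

Box A: F(A→B) = (0.2696 + 0.7492) − 0.2200 = 0.79880 Tg/yr.
Box B: F(B→C) = (0.79880 + 0.1410) − 0.2931 = 0.64670 Tg/yr.
Box C: F(C→D) = (0.64670 + 0.06660) − 0.2121 = 0.50120 Tg/yr.
Box D throughput = its input = 0.50120 Tg/yr; τ = 0.7434 / 0.50120 = 1.483 yr.

1.48 yr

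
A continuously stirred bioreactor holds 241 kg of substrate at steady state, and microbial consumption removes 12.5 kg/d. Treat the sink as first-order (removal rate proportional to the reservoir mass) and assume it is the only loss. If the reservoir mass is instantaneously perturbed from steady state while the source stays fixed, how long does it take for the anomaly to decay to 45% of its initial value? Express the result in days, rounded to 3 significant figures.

15.4 d

For a linear reservoir the anomaly decays as exp(−t/τ) with τ = M/F = 241/12.5 = 19.28 d.
exp(−t/τ) = 0.45 ⇒ t = −τ ln(0.45) = 19.28 × 0.7985 = 15.40 d.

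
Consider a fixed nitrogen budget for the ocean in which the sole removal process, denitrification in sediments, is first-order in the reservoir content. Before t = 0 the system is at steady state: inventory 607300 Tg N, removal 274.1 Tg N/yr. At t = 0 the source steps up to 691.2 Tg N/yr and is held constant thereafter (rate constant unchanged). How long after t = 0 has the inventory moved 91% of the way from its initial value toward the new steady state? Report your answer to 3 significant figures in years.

τ = M₀/F₀ = 607300/274.1 = 2216 yr.
The remaining gap fraction is e^(−t/τ); 91% covered ⇒ e^(−t/τ) = 0.0900.
t = −τ ln(0.0900) = 2216 × 2.408 = 5335 yr.

5340 yr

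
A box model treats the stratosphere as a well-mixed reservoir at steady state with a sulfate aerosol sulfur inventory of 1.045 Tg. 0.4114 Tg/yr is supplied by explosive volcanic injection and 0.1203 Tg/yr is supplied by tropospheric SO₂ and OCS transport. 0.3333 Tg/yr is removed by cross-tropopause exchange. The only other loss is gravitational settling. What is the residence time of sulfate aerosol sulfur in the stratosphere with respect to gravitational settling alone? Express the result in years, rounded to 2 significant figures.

At steady state ΣF_in = ΣF_out.
ΣF_in = 0.4114 + 0.1203 = 0.53170 Tg/yr.
Gravitational settling flux = ΣF_in − (0.3333) = 0.53170 − 0.3333 = 0.1984 Tg/yr.
τ = M / F = 1.045 / 0.1984 = 5.267 yr.

5.3 yr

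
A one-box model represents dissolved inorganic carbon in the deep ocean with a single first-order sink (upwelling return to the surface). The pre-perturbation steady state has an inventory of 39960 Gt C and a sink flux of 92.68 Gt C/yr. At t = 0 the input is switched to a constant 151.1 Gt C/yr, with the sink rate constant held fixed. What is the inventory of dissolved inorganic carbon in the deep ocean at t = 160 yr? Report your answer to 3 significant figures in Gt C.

The sink rate constant is k = F₀/M₀ = 92.68/39960 = 0.002319 yr⁻¹.
Solving dM/dt = F₁ − kM with M(0) = M₀ gives M(t) = F₁/k + (M₀ − F₁/k)·e^(−kt).
F₁/k = 151.1/0.002319 = 65148 Gt C; kt = 0.002319 × 160 = 0.3711, e^(−kt) = 0.6900.
M(160) = 65148 + (39960 − 65148) × 0.6900 = 65148 − 17380 = 47769 Gt C.

47800 Gt C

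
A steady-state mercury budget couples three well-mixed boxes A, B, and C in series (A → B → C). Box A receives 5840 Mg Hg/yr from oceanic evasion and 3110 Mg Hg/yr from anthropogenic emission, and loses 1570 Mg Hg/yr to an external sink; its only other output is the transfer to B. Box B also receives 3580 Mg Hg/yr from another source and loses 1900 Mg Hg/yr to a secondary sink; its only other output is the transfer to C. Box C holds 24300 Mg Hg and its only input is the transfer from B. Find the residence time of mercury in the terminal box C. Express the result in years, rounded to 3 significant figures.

2.68 yr

Box A: F(A→B) = (5840 + 3110) − 1570 = 7380.0 Mg Hg/yr.
Box B: F(B→C) = (7380.0 + 3580) − 1900 = 9060.0 Mg Hg/yr.
Box C throughput = its input = 9060.0 Mg Hg/yr; τ = 24300 / 9060.0 = 2.682 yr.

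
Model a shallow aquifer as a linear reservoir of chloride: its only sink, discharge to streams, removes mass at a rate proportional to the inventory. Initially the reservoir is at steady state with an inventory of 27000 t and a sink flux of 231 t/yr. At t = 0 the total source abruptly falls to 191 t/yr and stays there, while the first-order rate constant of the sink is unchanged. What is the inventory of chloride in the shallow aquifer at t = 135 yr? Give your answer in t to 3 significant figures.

Residence time τ = M₀/F₀ = 116.9 yr. The eventual steady state is M_∞ = M₀·(F₁/F₀) = 27000 × 191/231 = 22325 t.
The anomaly ΔM(t) = M(t) − M_∞ decays as ΔM₀·e^(−t/τ) with ΔM₀ = 27000 − 22325 = 4675 t.
At t = 135 yr, e^(−t/τ) = e^(−1.155) = 0.3151, so ΔM = 1473 t and M = 22325 + 1473 = 23798 t.

23800 t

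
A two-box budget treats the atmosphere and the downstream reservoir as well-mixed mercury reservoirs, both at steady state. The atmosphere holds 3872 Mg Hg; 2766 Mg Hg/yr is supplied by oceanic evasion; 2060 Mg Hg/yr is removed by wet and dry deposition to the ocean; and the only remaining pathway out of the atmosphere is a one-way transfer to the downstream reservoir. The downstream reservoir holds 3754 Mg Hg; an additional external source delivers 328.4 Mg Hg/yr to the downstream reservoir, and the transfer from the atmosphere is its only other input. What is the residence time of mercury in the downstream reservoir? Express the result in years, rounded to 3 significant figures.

3.63 yr

Balance the atmosphere: ΣF_in = 2766.0 Mg Hg/yr.
Transfer to the downstream reservoir = ΣF_in − (2060) = 706.00 Mg Hg/yr.
Total input to the downstream reservoir = 706.00 + 328.4 = 1034.4 Mg Hg/yr; at steady state this equals its total output.
τ = M / F = 3754 / 1034.4 = 3.629 yr.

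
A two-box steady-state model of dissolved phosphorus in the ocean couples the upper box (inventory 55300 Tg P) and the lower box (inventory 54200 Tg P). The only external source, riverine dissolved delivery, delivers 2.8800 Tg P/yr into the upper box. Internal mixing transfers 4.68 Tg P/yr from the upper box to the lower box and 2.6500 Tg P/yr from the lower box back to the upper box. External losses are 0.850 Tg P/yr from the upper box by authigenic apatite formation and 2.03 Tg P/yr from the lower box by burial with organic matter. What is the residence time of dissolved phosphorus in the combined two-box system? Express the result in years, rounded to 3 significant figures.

38000 yr

Residence time in the combined system uses the total inventory and the total *external* removal — internal exchanges between the two boxes cancel.
M_total = 55300 + 54200 = 109500 Tg P.
ΣF_external_out = 0.850 + 2.03 = 2.8800 Tg P/yr.
τ = M_total / ΣF_ext = 109500 / 2.8800 = 38020 yr.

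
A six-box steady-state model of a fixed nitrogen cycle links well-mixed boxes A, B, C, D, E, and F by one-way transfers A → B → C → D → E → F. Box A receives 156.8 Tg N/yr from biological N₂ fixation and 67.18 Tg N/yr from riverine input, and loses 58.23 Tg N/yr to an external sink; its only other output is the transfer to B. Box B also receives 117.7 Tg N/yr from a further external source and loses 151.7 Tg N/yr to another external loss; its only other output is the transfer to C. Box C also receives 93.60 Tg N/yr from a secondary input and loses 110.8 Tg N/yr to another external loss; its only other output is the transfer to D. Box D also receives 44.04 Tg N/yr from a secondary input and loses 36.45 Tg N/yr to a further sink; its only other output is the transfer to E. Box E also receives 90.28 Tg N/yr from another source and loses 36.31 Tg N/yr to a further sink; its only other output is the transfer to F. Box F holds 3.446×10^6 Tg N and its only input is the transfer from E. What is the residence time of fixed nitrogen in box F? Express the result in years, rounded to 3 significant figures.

Box A: F(A→B) = (156.8 + 67.18) − 58.23 = 165.75 Tg N/yr.
Box B: F(B→C) = (165.75 + 117.7) − 151.7 = 131.75 Tg N/yr.
Box C: F(C→D) = (131.75 + 93.60) − 110.8 = 114.55 Tg N/yr.
Box D: F(D→E) = (114.55 + 44.04) − 36.45 = 122.14 Tg N/yr.
Box E: F(E→F) = (122.14 + 90.28) − 36.31 = 176.11 Tg N/yr.
Box F throughput = its input = 176.11 Tg N/yr; τ = 3.446×10^6 / 176.11 = 19570 yr.

19600 yr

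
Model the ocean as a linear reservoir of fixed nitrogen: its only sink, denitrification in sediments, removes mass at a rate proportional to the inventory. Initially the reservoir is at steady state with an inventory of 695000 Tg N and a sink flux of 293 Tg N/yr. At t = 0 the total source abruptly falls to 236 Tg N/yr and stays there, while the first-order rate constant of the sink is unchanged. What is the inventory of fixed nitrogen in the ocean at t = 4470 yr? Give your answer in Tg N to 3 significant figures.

Residence time τ = M₀/F₀ = 2372 yr. The eventual steady state is M_∞ = M₀·(F₁/F₀) = 695000 × 236/293 = 559800 Tg N.
The anomaly ΔM(t) = M(t) − M_∞ decays as ΔM₀·e^(−t/τ) with ΔM₀ = 695000 − 559800 = 135200 Tg N.
At t = 4470 yr, e^(−t/τ) = e^(−1.884) = 0.1519, so ΔM = 20540 Tg N and M = 559800 + 20540 = 580330 Tg N.

580000 Tg N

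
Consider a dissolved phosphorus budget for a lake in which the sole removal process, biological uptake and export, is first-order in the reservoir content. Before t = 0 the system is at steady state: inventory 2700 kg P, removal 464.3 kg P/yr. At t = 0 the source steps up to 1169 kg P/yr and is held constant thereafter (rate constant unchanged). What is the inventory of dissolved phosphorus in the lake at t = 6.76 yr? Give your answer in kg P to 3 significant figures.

The sink rate constant is k = F₀/M₀ = 464.3/2700 = 0.1720 yr⁻¹.
Solving dM/dt = F₁ − kM with M(0) = M₀ gives M(t) = F₁/k + (M₀ − F₁/k)·e^(−kt).
F₁/k = 1169/0.1720 = 6798.0 kg P; kt = 0.1720 × 6.76 = 1.162, e^(−kt) = 0.3127.
M(6.76) = 6798.0 + (2700 − 6798.0) × 0.3127 = 6798.0 − 1281 = 5516.5 kg P.

5520 kg P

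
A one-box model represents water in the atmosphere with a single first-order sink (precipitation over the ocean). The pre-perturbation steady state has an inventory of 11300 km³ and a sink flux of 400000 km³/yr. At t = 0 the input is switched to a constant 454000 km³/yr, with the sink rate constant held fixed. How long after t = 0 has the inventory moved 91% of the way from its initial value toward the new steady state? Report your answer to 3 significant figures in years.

τ = M₀/F₀ = 11300/400000 = 0.02825 yr.
The remaining gap fraction is e^(−t/τ); 91% covered ⇒ e^(−t/τ) = 0.0900.
t = −τ ln(0.0900) = 0.02825 × 2.408 = 0.06802 yr.

0.0680 yr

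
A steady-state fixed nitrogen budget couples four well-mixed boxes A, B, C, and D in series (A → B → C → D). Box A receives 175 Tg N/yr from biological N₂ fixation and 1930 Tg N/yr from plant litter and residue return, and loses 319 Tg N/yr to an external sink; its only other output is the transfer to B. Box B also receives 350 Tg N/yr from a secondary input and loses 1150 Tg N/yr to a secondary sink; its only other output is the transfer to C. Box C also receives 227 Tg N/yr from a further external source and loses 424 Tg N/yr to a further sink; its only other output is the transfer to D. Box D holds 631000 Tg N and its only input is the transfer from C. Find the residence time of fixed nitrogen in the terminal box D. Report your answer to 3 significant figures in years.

800 yr

Box A: F(A→B) = (175 + 1930) − 319 = 1786.0 Tg N/yr.
Box B: F(B→C) = (1786.0 + 350) − 1150 = 986.00 Tg N/yr.
Box C: F(C→D) = (986.00 + 227) − 424 = 789.00 Tg N/yr.
Box D throughput = its input = 789.00 Tg N/yr; τ = 631000 / 789.00 = 799.7 yr.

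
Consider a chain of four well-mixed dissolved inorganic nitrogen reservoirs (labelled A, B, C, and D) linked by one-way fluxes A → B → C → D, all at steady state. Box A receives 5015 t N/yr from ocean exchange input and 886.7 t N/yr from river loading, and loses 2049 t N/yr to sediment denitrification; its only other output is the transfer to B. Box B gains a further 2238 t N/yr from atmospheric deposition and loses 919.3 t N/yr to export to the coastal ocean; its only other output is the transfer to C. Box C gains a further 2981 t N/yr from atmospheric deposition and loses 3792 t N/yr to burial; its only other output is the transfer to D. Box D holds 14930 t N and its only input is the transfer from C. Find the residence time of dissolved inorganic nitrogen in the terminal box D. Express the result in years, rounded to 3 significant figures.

3.42 yr

Box A: F(A→B) = (5015 + 886.7) − 2049 = 3852.7 t N/yr.
Box B: F(B→C) = (3852.7 + 2238) − 919.3 = 5171.4 t N/yr.
Box C: F(C→D) = (5171.4 + 2981) − 3792 = 4360.4 t N/yr.
Box D throughput = its input = 4360.4 t N/yr; τ = 14930 / 4360.4 = 3.424 yr.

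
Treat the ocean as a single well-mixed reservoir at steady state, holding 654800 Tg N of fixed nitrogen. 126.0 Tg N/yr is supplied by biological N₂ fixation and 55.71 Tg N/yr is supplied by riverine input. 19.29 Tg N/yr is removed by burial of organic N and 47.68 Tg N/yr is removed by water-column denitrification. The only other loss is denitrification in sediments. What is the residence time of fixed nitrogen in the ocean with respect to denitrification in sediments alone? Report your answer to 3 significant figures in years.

5710 yr

At steady state ΣF_in = ΣF_out.
ΣF_in = 126.0 + 55.71 = 181.71 Tg N/yr.
Denitrification in sediments flux = ΣF_in − (19.29 + 47.68) = 181.71 − 66.97 = 114.7 Tg N/yr.
τ = M / F = 654800 / 114.7 = 5707 yr.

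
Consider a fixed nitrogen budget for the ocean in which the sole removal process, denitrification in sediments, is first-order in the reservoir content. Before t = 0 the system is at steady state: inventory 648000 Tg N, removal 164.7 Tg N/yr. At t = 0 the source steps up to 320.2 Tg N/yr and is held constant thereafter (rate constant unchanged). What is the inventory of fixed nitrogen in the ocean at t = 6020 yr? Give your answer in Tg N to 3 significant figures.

1.13×10^6 Tg N

The sink rate constant is k = F₀/M₀ = 164.7/648000 = 0.0002542 yr⁻¹.
Solving dM/dt = F₁ − kM with M(0) = M₀ gives M(t) = F₁/k + (M₀ − F₁/k)·e^(−kt).
F₁/k = 320.2/0.0002542 = 1.2598×10^6 Tg N; kt = 0.0002542 × 6020 = 1.530, e^(−kt) = 0.2165.
M(6020) = 1.2598×10^6 + (648000 − 1.2598×10^6) × 0.2165 = 1.2598×10^6 − 132500 = 1.1273×10^6 Tg N.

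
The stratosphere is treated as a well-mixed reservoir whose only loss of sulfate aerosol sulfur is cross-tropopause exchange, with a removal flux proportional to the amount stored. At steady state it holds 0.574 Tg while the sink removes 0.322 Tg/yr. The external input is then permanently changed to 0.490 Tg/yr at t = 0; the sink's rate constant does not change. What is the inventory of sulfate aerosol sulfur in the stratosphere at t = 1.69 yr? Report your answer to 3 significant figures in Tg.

0.757 Tg

τ = M₀/F₀ = 0.574/0.322 = 1.783 yr; rate constant k = 1/τ.
New steady state M_∞ = F₁/k = F₁·τ = 0.490 × 1.783 = 0.87348 Tg.
M(t) = M_∞ + (M₀ − M_∞)·e^(−t/τ); t/τ = 1.69/1.783 = 0.9480, so e^(−t/τ) = 0.3875.
M(t) = 0.87348 − 0.2995 × 0.3875 = 0.75743 Tg.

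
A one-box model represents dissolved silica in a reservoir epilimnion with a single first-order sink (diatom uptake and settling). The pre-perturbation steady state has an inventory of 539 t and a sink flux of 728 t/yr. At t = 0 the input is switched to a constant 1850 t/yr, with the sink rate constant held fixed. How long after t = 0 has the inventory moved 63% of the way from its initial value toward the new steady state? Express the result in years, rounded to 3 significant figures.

0.736 yr

τ = M₀/F₀ = 539/728 = 0.7404 yr.
The remaining gap fraction is e^(−t/τ); 63% covered ⇒ e^(−t/τ) = 0.370.
t = −τ ln(0.370) = 0.7404 × 0.9943 = 0.7361 yr.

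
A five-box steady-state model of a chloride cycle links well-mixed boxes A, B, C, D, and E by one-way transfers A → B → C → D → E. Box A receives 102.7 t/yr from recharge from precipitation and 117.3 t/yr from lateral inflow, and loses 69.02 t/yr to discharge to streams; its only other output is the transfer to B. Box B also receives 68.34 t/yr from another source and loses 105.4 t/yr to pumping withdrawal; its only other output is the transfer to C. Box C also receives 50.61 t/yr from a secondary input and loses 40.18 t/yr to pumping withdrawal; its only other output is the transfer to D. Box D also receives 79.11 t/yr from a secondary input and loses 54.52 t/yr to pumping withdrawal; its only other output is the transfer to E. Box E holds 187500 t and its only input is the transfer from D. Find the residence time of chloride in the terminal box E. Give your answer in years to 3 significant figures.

1260 yr

Box A: F(A→B) = (102.7 + 117.3) − 69.02 = 150.98 t/yr.
Box B: F(B→C) = (150.98 + 68.34) − 105.4 = 113.92 t/yr.
Box C: F(C→D) = (113.92 + 50.61) − 40.18 = 124.35 t/yr.
Box D: F(D→E) = (124.35 + 79.11) − 54.52 = 148.94 t/yr.
Box E throughput = its input = 148.94 t/yr; τ = 187500 / 148.94 = 1259 yr.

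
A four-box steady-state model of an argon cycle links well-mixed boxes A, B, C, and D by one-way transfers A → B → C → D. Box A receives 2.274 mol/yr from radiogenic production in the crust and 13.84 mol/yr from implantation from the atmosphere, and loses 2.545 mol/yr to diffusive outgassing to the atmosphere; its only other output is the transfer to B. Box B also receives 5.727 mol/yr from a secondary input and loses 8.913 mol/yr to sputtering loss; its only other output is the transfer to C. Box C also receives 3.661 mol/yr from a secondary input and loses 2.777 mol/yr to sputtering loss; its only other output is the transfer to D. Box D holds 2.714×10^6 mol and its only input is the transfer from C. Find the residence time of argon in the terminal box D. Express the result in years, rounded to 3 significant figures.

Box A: F(A→B) = (2.274 + 13.84) − 2.545 = 13.569 mol/yr.
Box B: F(B→C) = (13.569 + 5.727) − 8.913 = 10.383 mol/yr.
Box C: F(C→D) = (10.383 + 3.661) − 2.777 = 11.267 mol/yr.
Box D throughput = its input = 11.267 mol/yr; τ = 2.714×10^6 / 11.267 = 240900 yr.

241000 yr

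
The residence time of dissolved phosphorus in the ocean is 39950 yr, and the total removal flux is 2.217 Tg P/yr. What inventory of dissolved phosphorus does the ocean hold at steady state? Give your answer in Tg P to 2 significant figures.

89000 Tg P

τ = M/F ⇒ M = τ × F = 39950 × 2.217 = 88570 Tg P.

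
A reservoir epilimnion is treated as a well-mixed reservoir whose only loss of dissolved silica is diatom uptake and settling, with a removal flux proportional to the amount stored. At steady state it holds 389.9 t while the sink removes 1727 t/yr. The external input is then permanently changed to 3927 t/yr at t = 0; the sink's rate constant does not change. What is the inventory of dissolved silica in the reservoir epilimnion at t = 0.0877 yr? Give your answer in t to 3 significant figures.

550 t

τ = M₀/F₀ = 389.9/1727 = 0.2258 yr; rate constant k = 1/τ.
New steady state M_∞ = F₁/k = F₁·τ = 3927 × 0.2258 = 886.59 t.
M(t) = M_∞ + (M₀ − M_∞)·e^(−t/τ); t/τ = 0.0877/0.2258 = 0.3885, so e^(−t/τ) = 0.6781.
M(t) = 886.59 − 496.7 × 0.6781 = 549.78 t.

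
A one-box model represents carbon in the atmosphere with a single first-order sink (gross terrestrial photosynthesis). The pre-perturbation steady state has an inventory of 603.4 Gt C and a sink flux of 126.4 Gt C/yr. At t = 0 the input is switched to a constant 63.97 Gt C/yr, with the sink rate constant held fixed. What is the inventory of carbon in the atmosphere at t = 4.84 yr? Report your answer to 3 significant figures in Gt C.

Residence time τ = M₀/F₀ = 4.774 yr. The eventual steady state is M_∞ = M₀·(F₁/F₀) = 603.4 × 63.97/126.4 = 305.38 Gt C.
The anomaly ΔM(t) = M(t) − M_∞ decays as ΔM₀·e^(−t/τ) with ΔM₀ = 603.4 − 305.38 = 298.0 Gt C.
At t = 4.84 yr, e^(−t/τ) = e^(−1.014) = 0.3628, so ΔM = 108.1 Gt C and M = 305.38 + 108.1 = 413.50 Gt C.

414 Gt C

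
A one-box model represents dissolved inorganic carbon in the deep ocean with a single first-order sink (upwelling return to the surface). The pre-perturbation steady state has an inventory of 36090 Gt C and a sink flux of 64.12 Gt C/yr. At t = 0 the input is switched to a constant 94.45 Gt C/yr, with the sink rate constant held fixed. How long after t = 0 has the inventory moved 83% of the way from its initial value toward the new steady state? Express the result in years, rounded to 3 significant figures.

τ = M₀/F₀ = 36090/64.12 = 562.9 yr.
The remaining gap fraction is e^(−t/τ); 83% covered ⇒ e^(−t/τ) = 0.170.
t = −τ ln(0.170) = 562.9 × 1.772 = 997.3 yr.

997 yr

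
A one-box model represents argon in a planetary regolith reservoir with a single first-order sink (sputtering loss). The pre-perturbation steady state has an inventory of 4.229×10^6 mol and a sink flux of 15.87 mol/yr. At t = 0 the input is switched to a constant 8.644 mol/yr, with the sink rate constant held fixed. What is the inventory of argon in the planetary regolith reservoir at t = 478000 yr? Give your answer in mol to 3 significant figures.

The sink rate constant is k = F₀/M₀ = 15.87/4.229×10^6 = 3.753×10^-6 yr⁻¹.
Solving dM/dt = F₁ − kM with M(0) = M₀ gives M(t) = F₁/k + (M₀ − F₁/k)·e^(−kt).
F₁/k = 8.644/3.753×10^-6 = 2.3034×10^6 mol; kt = 3.753×10^-6 × 478000 = 1.794, e^(−kt) = 0.1663.
M(478000) = 2.3034×10^6 + (4.229×10^6 − 2.3034×10^6) × 0.1663 = 2.3034×10^6 + 320300 = 2.6237×10^6 mol.

2.62×10^6 mol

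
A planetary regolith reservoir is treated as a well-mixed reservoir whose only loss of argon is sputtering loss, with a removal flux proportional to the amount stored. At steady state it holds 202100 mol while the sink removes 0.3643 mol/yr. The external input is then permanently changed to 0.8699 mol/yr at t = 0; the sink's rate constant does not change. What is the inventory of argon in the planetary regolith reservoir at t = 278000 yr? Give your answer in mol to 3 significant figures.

Residence time τ = M₀/F₀ = 554800 yr. The eventual steady state is M_∞ = M₀·(F₁/F₀) = 202100 × 0.8699/0.3643 = 482590 mol.
The anomaly ΔM(t) = M(t) − M_∞ decays as ΔM₀·e^(−t/τ) with ΔM₀ = 202100 − 482590 = −280500 mol.
At t = 278000 yr, e^(−t/τ) = e^(−0.5011) = 0.6059, so ΔM = −169900 mol and M = 482590 − 169900 = 312650 mol.

313000 mol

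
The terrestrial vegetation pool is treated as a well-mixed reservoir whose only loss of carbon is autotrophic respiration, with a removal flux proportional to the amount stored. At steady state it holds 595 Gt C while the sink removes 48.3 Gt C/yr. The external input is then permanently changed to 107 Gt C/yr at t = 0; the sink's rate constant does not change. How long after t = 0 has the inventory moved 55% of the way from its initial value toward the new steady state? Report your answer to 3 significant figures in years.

τ = M₀/F₀ = 595/48.3 = 12.32 yr.
The remaining gap fraction is e^(−t/τ); 55% covered ⇒ e^(−t/τ) = 0.450.
t = −τ ln(0.450) = 12.32 × 0.7985 = 9.837 yr.

9.84 yr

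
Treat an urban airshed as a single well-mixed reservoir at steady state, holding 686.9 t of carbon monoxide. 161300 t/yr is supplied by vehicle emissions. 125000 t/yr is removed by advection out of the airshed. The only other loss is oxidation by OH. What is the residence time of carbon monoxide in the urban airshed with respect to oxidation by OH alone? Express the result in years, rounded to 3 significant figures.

At steady state ΣF_in = ΣF_out.
ΣF_in = 161300 t/yr.
Oxidation by OH flux = ΣF_in − (125000) = 161300 − 125000 = 36300 t/yr.
τ = M / F = 686.9 / 36300 = 0.01892 yr.

0.0189 yr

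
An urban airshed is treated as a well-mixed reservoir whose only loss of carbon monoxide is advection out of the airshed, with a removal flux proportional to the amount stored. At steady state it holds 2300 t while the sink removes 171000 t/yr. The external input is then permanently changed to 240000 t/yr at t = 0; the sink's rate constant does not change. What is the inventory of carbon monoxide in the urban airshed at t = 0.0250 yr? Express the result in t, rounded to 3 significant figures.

Residence time τ = M₀/F₀ = 0.01345 yr. The eventual steady state is M_∞ = M₀·(F₁/F₀) = 2300 × 240000/171000 = 3228.1 t.
The anomaly ΔM(t) = M(t) − M_∞ decays as ΔM₀·e^(−t/τ) with ΔM₀ = 2300 − 3228.1 = −928.1 t.
At t = 0.0250 yr, e^(−t/τ) = e^(−1.859) = 0.1559, so ΔM = −144.7 t and M = 3228.1 − 144.7 = 3083.4 t.

3080 t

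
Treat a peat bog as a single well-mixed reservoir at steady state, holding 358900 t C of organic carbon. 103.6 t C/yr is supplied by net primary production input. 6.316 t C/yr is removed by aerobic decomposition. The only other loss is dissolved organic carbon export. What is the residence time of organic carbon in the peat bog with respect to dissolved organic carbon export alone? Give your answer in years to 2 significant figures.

At steady state ΣF_in = ΣF_out.
ΣF_in = 103.60 t C/yr.
Dissolved organic carbon export flux = ΣF_in − (6.316) = 103.60 − 6.316 = 97.28 t C/yr.
τ = M / F = 358900 / 97.28 = 3689 yr.

3700 yr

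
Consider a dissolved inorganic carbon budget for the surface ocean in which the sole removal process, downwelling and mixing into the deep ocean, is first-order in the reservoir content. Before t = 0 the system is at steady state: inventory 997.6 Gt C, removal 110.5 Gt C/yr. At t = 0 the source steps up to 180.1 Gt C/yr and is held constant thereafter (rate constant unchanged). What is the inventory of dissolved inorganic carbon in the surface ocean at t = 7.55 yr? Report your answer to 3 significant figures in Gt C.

Residence time τ = M₀/F₀ = 9.028 yr. The eventual steady state is M_∞ = M₀·(F₁/F₀) = 997.6 × 180.1/110.5 = 1626.0 Gt C.
The anomaly ΔM(t) = M(t) − M_∞ decays as ΔM₀·e^(−t/τ) with ΔM₀ = 997.6 − 1626.0 = −628.4 Gt C.
At t = 7.55 yr, e^(−t/τ) = e^(−0.8363) = 0.4333, so ΔM = −272.3 Gt C and M = 1626.0 − 272.3 = 1353.7 Gt C.

1350 Gt C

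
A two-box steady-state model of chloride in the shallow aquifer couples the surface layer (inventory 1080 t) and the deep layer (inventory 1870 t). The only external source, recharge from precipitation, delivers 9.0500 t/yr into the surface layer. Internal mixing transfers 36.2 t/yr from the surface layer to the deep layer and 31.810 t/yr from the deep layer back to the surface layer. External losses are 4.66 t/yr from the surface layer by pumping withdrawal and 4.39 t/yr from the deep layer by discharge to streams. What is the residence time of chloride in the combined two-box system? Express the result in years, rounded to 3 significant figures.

Treat the two boxes together as one reservoir: the mixing fluxes between them are internal recycling, so τ = ΣM / Σ(external losses).
M_total = 1080 + 1870 = 2950.0 t.
ΣF_external_out = 4.66 + 4.39 = 9.0500 t/yr.
τ = M_total / ΣF_ext = 2950.0 / 9.0500 = 326.0 yr.

326 yr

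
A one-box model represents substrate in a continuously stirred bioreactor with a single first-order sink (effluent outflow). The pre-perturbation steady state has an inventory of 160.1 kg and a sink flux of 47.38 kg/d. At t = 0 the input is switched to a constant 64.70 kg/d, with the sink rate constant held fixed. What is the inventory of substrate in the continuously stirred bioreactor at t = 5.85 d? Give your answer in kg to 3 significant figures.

The sink rate constant is k = F₀/M₀ = 47.38/160.1 = 0.2959 d⁻¹.
Solving dM/dt = F₁ − kM with M(0) = M₀ gives M(t) = F₁/k + (M₀ − F₁/k)·e^(−kt).
F₁/k = 64.70/0.2959 = 218.63 kg; kt = 0.2959 × 5.85 = 1.731, e^(−kt) = 0.1771.
M(5.85) = 218.63 + (160.1 − 218.63) × 0.1771 = 218.63 − 10.36 = 208.26 kg.

208 kg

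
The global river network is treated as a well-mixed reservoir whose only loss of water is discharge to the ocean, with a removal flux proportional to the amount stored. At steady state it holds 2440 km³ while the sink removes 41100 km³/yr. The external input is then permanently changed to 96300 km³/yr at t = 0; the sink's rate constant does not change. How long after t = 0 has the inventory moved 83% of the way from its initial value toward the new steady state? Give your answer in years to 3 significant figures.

τ = M₀/F₀ = 2440/41100 = 0.05937 yr.
The remaining gap fraction is e^(−t/τ); 83% covered ⇒ e^(−t/τ) = 0.170.
t = −τ ln(0.170) = 0.05937 × 1.772 = 0.1052 yr.

0.105 yr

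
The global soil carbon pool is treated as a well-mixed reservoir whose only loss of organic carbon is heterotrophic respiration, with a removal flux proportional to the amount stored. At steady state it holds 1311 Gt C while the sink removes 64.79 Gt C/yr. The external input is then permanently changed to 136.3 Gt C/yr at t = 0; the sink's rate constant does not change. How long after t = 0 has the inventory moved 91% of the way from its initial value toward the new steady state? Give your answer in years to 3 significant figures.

τ = M₀/F₀ = 1311/64.79 = 20.23 yr.
The remaining gap fraction is e^(−t/τ); 91% covered ⇒ e^(−t/τ) = 0.0900.
t = −τ ln(0.0900) = 20.23 × 2.408 = 48.72 yr.

48.7 yr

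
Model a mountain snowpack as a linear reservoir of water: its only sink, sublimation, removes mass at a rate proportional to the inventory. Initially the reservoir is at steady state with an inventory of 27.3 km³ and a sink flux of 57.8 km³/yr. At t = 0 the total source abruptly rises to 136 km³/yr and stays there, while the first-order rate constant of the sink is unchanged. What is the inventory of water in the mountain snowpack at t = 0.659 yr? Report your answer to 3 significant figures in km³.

τ = M₀/F₀ = 27.3/57.8 = 0.4723 yr; rate constant k = 1/τ.
New steady state M_∞ = F₁/k = F₁·τ = 136 × 0.4723 = 64.235 km³.
M(t) = M_∞ + (M₀ − M_∞)·e^(−t/τ); t/τ = 0.659/0.4723 = 1.395, so e^(−t/τ) = 0.2478.
M(t) = 64.235 − 36.94 × 0.2478 = 55.084 km³.

55.1 km³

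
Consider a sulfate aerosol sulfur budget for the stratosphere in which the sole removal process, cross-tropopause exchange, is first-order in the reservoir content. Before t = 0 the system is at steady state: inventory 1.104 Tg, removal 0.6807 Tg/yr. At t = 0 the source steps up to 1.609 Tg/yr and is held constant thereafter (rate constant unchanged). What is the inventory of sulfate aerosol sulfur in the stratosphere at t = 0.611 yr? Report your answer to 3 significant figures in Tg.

1.58 Tg

τ = M₀/F₀ = 1.104/0.6807 = 1.622 yr; rate constant k = 1/τ.
New steady state M_∞ = F₁/k = F₁·τ = 1.609 × 1.622 = 2.6096 Tg.
M(t) = M_∞ + (M₀ − M_∞)·e^(−t/τ); t/τ = 0.611/1.622 = 0.3767, so e^(−t/τ) = 0.6861.
M(t) = 2.6096 − 1.506 × 0.6861 = 1.5766 Tg.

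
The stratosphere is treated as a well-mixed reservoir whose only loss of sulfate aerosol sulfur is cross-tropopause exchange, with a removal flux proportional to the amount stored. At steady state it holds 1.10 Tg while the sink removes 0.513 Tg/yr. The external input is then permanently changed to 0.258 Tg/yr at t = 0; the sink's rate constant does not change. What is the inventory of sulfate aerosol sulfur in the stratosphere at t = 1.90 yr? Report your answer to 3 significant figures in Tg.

0.779 Tg

The sink rate constant is k = F₀/M₀ = 0.513/1.10 = 0.4664 yr⁻¹.
Solving dM/dt = F₁ − kM with M(0) = M₀ gives M(t) = F₁/k + (M₀ − F₁/k)·e^(−kt).
F₁/k = 0.258/0.4664 = 0.55322 Tg; kt = 0.4664 × 1.90 = 0.8861, e^(−kt) = 0.4123.
M(1.90) = 0.55322 + (1.10 − 0.55322) × 0.4123 = 0.55322 + 0.2254 = 0.77864 Tg.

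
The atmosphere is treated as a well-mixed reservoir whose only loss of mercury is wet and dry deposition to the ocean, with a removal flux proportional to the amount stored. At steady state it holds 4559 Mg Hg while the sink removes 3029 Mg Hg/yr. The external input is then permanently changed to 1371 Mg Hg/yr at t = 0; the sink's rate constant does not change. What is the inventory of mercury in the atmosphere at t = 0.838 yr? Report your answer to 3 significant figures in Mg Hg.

The sink rate constant is k = F₀/M₀ = 3029/4559 = 0.6644 yr⁻¹.
Solving dM/dt = F₁ − kM with M(0) = M₀ gives M(t) = F₁/k + (M₀ − F₁/k)·e^(−kt).
F₁/k = 1371/0.6644 = 2063.5 Mg Hg; kt = 0.6644 × 0.838 = 0.5568, e^(−kt) = 0.5731.
M(0.838) = 2063.5 + (4559 − 2063.5) × 0.5731 = 2063.5 + 1430 = 3493.6 Mg Hg.

3490 Mg Hg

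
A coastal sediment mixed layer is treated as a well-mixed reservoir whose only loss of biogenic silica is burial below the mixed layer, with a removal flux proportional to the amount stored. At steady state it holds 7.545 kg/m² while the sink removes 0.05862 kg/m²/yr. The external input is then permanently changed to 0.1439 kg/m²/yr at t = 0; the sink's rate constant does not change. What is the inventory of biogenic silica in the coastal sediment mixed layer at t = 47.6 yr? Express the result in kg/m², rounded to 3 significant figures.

10.9 kg/m²

The sink rate constant is k = F₀/M₀ = 0.05862/7.545 = 0.007769 yr⁻¹.
Solving dM/dt = F₁ − kM with M(0) = M₀ gives M(t) = F₁/k + (M₀ − F₁/k)·e^(−kt).
F₁/k = 0.1439/0.007769 = 18.521 kg/m²; kt = 0.007769 × 47.6 = 0.3698, e^(−kt) = 0.6909.
M(47.6) = 18.521 + (7.545 − 18.521) × 0.6909 = 18.521 − 7.583 = 10.938 kg/m².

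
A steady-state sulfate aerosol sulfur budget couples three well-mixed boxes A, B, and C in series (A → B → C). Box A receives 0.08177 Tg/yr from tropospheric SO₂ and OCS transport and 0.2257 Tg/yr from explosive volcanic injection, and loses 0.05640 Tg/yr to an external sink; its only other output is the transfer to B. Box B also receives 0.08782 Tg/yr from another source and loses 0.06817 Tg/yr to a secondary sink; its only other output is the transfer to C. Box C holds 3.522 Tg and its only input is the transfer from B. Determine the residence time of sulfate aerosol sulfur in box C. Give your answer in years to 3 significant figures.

Box A: F(A→B) = (0.08177 + 0.2257) − 0.05640 = 0.25107 Tg/yr.
Box B: F(B→C) = (0.25107 + 0.08782) − 0.06817 = 0.27072 Tg/yr.
Box C throughput = its input = 0.27072 Tg/yr; τ = 3.522 / 0.27072 = 13.01 yr.

13.0 yr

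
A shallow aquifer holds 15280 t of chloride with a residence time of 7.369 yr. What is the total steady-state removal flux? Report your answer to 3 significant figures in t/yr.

F = M / τ = 15280 / 7.369 = 2074 t/yr.

2070 t/yr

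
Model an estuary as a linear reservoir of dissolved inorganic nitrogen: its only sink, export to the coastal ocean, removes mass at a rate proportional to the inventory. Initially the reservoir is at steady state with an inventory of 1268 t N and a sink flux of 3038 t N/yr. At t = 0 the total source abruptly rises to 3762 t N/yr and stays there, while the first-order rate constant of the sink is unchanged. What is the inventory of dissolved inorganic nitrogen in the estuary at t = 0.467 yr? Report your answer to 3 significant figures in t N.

1470 t N

τ = M₀/F₀ = 1268/3038 = 0.4174 yr; rate constant k = 1/τ.
New steady state M_∞ = F₁/k = F₁·τ = 3762 × 0.4174 = 1570.2 t N.
M(t) = M_∞ + (M₀ − M_∞)·e^(−t/τ); t/τ = 0.467/0.4174 = 1.119, so e^(−t/τ) = 0.3266.
M(t) = 1570.2 − 302.2 × 0.3266 = 1471.5 t N.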